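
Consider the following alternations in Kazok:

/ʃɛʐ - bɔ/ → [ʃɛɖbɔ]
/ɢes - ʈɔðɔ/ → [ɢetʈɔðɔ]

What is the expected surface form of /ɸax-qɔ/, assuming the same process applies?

[ɸakqɔ]

The data show regressive manner assimilation: /ʐ/ → [ɖ] before /b/; /s/ → [t] before /ʈ/. In each pair only manner changes, matching the following consonant, while place and voice stay constant.
/x/ is a voiceless velar fricative. The following trigger /q/ is a stop, so /x/ must become a stop as well.
Changing only its manner to stop gives [k] — the voiceless velar stop.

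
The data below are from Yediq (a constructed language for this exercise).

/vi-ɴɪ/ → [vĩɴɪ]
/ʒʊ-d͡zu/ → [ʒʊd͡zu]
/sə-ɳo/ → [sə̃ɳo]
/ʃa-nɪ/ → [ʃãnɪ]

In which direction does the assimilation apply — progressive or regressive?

regressive

The vowel /i/ surfaces as nasalised [ĩ] next to the following nasal /ɴ/ — it has acquired the [+nasal] feature of its neighbour.
The other forms show the same pattern: /ə/ → [ə̃] before /ɳ/; /a/ → [ã] before /n/ — each time a vowel is nasalised next to a following nasal.
No change occurs in [ʒʊd͡zu] because the vowel at the boundary is adjacent to an oral consonant, not a nasal (/ʊ/ next to /d͡z/).
Because the conditioning nasal is to the right of the vowel that changes, the process is regressive (anticipatory).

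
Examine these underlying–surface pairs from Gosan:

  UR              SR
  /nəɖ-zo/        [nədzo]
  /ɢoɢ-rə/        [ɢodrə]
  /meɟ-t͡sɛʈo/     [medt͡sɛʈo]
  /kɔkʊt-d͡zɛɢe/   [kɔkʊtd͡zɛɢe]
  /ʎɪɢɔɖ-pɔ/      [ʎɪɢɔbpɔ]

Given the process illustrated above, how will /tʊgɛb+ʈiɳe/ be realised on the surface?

[tʊgɛɖʈiɳe]

The data show regressive place assimilation: /ɖ/ → [d] before /z/; /ɢ/ → [d] before /r/; /ɟ/ → [d] before /t͡s/; /ɖ/ → [b] before /p/. In each pair only place changes, matching the following consonant, while manner and voice stay constant.
No alternation appears in [kɔkʊtd͡zɛɢe]: there the adjacent consonants already agree in place (/t/ and /d͡z/ are both alveolar), so this form is consistent with the same rule.
The rule targets /b/ (voiced bilabial stop), which sits before the trigger /ʈ/ (retroflex).
A voiced retroflex stop is [ɖ], so the surface segment is [ɖ].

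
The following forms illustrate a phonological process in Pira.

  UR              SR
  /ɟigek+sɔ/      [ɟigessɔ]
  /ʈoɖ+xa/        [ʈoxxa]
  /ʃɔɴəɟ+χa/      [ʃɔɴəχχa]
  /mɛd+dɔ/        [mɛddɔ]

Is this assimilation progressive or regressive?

regressive

The segment that alternates is /k/, which surfaces as [s] when adjacent to /s/.
The output [s] is identical to the trigger /s/ — every feature (place, manner, voicing) has been copied — so this is total assimilation.
The other forms behave the same way: /ɖ/ → [x] before /x/; /ɟ/ → [χ] before /χ/ — in each case the output is a copy of the following consonant.
In [mɛddɔ] the two consonants at the boundary are already identical (/d/ + /d/), so the rule applies vacuously and nothing changes.
The trigger is the following segment, so the direction is regressive (anticipatory).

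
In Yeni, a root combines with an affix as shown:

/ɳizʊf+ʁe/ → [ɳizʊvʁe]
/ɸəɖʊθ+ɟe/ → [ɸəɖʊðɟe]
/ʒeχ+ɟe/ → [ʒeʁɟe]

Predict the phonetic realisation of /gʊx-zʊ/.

The data show regressive voicing assimilation: /f/ → [v] before /ʁ/; /θ/ → [ð] before /ɟ/; /χ/ → [ʁ] before /ɟ/. In each pair only voicing changes, matching the following consonant, while place and manner stay constant.
The rule targets /x/ (voiceless velar fricative), which sits before the trigger /z/ (voiced).
The voiced velar fricative is [ɣ], so /x/ → [ɣ].

[gʊɣzʊ]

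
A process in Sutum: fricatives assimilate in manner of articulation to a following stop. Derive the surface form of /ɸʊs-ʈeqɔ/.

The rule targets /s/ (voiceless alveolar fricative), which sits before the trigger /ʈ/ (stop).
The voiceless alveolar stop is [t], so /s/ → [t].

[ɸʊtʈeqɔ]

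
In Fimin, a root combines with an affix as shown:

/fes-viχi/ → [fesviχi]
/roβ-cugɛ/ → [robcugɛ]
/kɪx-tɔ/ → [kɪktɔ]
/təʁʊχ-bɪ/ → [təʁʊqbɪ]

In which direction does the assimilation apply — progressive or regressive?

regressive

Underlying /β/ is realised as [b] next to /c/; /c/ itself does not change.
/β/ is a fricative while /c/ is a stop; the output [b] is a stop, matching the trigger — so the feature that spreads is manner.
The same holds elsewhere in the data: /x/ → [k] before /t/ (fricative → stop, matching a stop); /χ/ → [q] before /b/ (fricative → stop, matching a stop) — only manner changes, and always toward the following segment.
No alternation appears in [fesviχi]: there the adjacent consonants already agree in manner (/s/ and /v/ are both fricatives), so this form is consistent with the same rule.
The trigger is the following segment, so the direction is regressive (anticipatory).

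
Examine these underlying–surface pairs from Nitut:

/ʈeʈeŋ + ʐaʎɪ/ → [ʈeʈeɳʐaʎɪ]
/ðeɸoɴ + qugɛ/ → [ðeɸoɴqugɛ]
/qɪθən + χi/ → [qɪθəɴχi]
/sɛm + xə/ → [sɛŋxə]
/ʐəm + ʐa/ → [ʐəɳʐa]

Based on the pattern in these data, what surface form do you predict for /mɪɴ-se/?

The data show regressive place assimilation: /ŋ/ → [ɳ] before /ʐ/; /n/ → [ɴ] before /χ/; /m/ → [ŋ] before /x/; /m/ → [ɳ] before /ʐ/. In each pair only place changes, matching the following consonant, while manner and voice stay constant.
No alternation appears in [ðeɸoɴqugɛ]: there the adjacent consonants already agree in place (/ɴ/ and /q/ are both uvular), so this form is consistent with the same rule.
/ɴ/ is a voiced uvular nasal. The following trigger /s/ is alveolar, so /ɴ/ must become alveolar as well.
The voiced alveolar nasal is [n], so /ɴ/ → [n].

[mɪnse]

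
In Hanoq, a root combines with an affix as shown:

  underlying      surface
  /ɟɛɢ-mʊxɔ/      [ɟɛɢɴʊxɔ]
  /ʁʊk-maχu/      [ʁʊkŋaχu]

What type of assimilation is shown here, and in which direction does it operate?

progressive place assimilation

The segment that alternates is /m/, which surfaces as [ɴ] when adjacent to /ɢ/.
The change bilabial → uvular matches the place of the preceding /ɢ/, identifying this as place assimilation.
Manner and voice are unchanged, so the assimilation is partial, not total.
The same holds elsewhere in the data: /m/ → [ŋ] after /k/ (bilabial → velar, matching velar) — only place changes, and always toward the preceding segment.
Since the segment that changes follows the conditioning segment, the assimilation is progressive.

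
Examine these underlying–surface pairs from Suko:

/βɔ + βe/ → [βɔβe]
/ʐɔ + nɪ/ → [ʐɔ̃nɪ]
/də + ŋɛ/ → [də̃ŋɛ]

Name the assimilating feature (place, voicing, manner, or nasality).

The vowel /ɔ/ surfaces as nasalised [ɔ̃] next to the following nasal /n/ — it has acquired the [+nasal] feature of its neighbour.
The other form shows the same pattern: /ə/ → [ə̃] before /ŋ/ — each time a vowel is nasalised next to a following nasal.
No change occurs in [βɔβe] because the vowel at the boundary is adjacent to an oral consonant, not a nasal (/ɔ/ next to /β/).

nasality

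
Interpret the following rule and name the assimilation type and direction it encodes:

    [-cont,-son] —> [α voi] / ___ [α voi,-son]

The shared variable α links the value of [voi] on the target to the same value on the neighbouring segment, so voicing is the feature that assimilates.
The conditioning segment sits to the right of the focus bar, meaning the trigger follows the segment that changes — regressive assimilation.

regressive voicing assimilation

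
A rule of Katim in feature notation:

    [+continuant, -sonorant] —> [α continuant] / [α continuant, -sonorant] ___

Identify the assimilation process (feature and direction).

The rule copies [continuant] (continuancy) from the environment onto the target fricatives; since [±continuant] encodes the stop/fricative manner contrast, the assimilating dimension is manner.
The conditioning segment sits to the left of the focus bar, meaning the trigger precedes the segment that changes — progressive assimilation.

progressive manner assimilation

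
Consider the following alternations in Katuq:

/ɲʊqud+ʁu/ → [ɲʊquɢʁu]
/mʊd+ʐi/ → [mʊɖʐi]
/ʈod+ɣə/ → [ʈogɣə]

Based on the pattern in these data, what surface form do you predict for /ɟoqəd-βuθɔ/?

[ɟoqəbβuθɔ]

The data show regressive place assimilation: /d/ → [ɢ] before /ʁ/; /d/ → [ɖ] before /ʐ/; /d/ → [g] before /ɣ/. In each pair only place changes, matching the following consonant, while manner and voice stay constant.
The rule targets /d/ (voiced alveolar stop), which sits before the trigger /β/ (bilabial).
A voiced bilabial stop is [b], so the surface segment is [b].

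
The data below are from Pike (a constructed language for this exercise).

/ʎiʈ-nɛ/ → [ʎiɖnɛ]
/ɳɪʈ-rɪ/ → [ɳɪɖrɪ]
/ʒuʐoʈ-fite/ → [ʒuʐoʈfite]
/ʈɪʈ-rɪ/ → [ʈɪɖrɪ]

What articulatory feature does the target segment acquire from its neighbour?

The segment that alternates is /ʈ/, which surfaces as [ɖ] when adjacent to /n/.
The change voiceless → voiced matches the voicing of the following /n/, identifying this as voicing assimilation.
The other alternating form patterns the same way: /ʈ/ → [ɖ] before /r/ (voiceless → voiced, matching voiced) — only voicing changes, and always toward the following segment.
No alternation appears in [ʒuʐoʈfite]: there the adjacent consonants already agree in voicing (/ʈ/ and /f/ are both voiceless), so this form is consistent with the same rule.

voicing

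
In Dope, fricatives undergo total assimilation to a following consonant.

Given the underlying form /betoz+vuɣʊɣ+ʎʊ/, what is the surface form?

/z/ is the segment targeted by the rule; it sits immediately before /v/, so it assimilates completely and surfaces as [v].
The same rule applies at the second boundary: /ɣ/ → [ʎ] next to /ʎ/.

[betovvuɣʊʎʎʊ]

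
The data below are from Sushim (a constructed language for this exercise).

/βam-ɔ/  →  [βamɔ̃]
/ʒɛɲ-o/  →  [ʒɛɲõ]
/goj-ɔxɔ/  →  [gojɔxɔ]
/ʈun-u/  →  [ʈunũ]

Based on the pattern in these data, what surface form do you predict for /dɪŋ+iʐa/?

The data show progressive nasality assimilation (vowel nasalisation): /ɔ/ → [ɔ̃] after /m/; /o/ → [õ] after /ɲ/; /u/ → [ũ] after /n/ — a vowel is nasalised by an immediately preceding nasal consonant.
No change occurs in [gojɔxɔ] because the vowel at the boundary is adjacent to an oral consonant, not a nasal (/ɔ/ next to /j/).
The vowel /i/ is adjacent to the preceding nasal /ŋ/, so it acquires [+nasal] and surfaces as [ĩ].

[dɪŋĩʐa]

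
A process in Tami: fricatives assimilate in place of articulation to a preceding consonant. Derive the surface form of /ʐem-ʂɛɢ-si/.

[ʐemɸɛɢχi]

/ʂ/ is a voiceless retroflex fricative. The preceding trigger /m/ is bilabial, so /ʂ/ must become bilabial as well.
The voiceless bilabial fricative is [ɸ], so /ʂ/ → [ɸ].
The same rule applies at the second boundary: /s/ → [χ] next to /ɢ/.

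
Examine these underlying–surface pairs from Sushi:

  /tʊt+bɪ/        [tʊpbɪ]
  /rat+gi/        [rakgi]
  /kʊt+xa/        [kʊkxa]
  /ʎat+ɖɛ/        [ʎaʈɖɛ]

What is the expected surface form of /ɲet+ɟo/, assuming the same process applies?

[ɲecɟo]

The data show regressive place assimilation: /t/ → [p] before /b/; /t/ → [k] before /g/; /t/ → [k] before /x/; /t/ → [ʈ] before /ɖ/. In each pair only place changes, matching the following consonant, while manner and voice stay constant.
/t/ is a voiceless alveolar stop. The following trigger /ɟ/ is palatal, so /t/ must become palatal as well.
Changing only its place to palatal gives [c] — the voiceless palatal stop.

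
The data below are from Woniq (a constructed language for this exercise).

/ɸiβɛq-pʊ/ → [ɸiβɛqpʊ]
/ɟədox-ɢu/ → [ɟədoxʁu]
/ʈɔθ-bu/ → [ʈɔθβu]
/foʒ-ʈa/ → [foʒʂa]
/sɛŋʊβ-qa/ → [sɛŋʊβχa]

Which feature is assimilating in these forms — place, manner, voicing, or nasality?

manner

Underlying /ɢ/ is realised as [ʁ] next to /x/; /x/ itself does not change.
/ɢ/ is a stop while /x/ is a fricative; the output [ʁ] is a fricative, matching the trigger — so the feature that spreads is manner.
The other alternating forms pattern the same way: /b/ → [β] after /θ/ (stop → fricative, matching a fricative); /ʈ/ → [ʂ] after /ʒ/ (stop → fricative, matching a fricative); /q/ → [χ] after /β/ (stop → fricative, matching a fricative) — only manner changes, and always toward the preceding segment.
No alternation appears in [ɸiβɛqpʊ]: there the adjacent consonants already agree in manner (/p/ and /q/ are both stops), so this form is consistent with the same rule.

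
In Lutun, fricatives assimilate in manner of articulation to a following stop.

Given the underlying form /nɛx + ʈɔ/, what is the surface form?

The rule targets /x/ (voiceless velar fricative), which sits before the trigger /ʈ/ (stop).
A voiceless velar stop is [k], so the surface segment is [k].

[nɛkʈɔ]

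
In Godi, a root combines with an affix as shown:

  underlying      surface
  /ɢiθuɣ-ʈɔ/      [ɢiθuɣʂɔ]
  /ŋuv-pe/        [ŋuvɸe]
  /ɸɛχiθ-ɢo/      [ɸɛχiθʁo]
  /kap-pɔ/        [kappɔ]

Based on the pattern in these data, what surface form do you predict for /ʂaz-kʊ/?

The data show progressive manner assimilation: /ʈ/ → [ʂ] after /ɣ/; /p/ → [ɸ] after /v/; /ɢ/ → [ʁ] after /θ/. In each pair only manner changes, matching the preceding consonant, while place and voice stay constant.
Nothing changes in [kappɔ]: there the adjacent consonants already agree in manner (/p/ and /p/ are both stops), so this form is consistent with the same rule.
/k/ is a voiceless velar stop. The preceding trigger /z/ is a fricative, so /k/ must become a fricative as well.
A voiceless velar fricative is [x], so the surface segment is [x].

[ʂazxʊ]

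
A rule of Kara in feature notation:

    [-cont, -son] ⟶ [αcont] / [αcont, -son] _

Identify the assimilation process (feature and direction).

progressive manner assimilation

The shared variable α links the value of [cont] on the target to that of the neighbouring obstruent. [cont] distinguishes stops from fricatives — a manner-of-articulation feature — so this is manner assimilation.
Since the environment is written before the underscore, the trigger precedes the target; the direction is progressive.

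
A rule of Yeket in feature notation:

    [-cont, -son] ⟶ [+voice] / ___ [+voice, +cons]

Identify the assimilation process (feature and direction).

The target ([-cont, -son], stops) acquires [+voice] next to a voiced consonant ([+voice, +cons]) — it takes on the voicing of its neighbour, so the feature that spreads is voicing.
Since the environment is written after the underscore, the trigger follows the target; the direction is regressive.

regressive voicing assimilation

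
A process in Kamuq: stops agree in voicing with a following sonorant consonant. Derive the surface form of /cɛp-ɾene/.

/p/ is a voiceless bilabial stop. The following trigger /ɾ/ is voiced, so /p/ must become voiced as well.
A voiced bilabial stop is [b], so the surface segment is [b].

[cɛbɾene]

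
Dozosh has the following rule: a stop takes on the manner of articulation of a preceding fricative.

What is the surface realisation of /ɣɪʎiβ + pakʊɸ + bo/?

/p/ is a voiceless bilabial stop. The preceding trigger /β/ is a fricative, so /p/ must become a fricative as well.
Changing only its manner to fricative gives [ɸ] — the voiceless bilabial fricative.
The same rule applies at the second boundary: /b/ → [β] next to /ɸ/.

[ɣɪʎiβɸakʊɸβo]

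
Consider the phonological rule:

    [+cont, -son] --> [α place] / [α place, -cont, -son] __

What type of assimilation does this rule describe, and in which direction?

progressive place assimilation

The shared variable α links the value of the place features (abbreviated [place]) on the target to the same value on the neighbouring segment, so place is the feature that assimilates.
The conditioning segment sits to the left of the focus bar, meaning the trigger precedes the segment that changes — progressive assimilation.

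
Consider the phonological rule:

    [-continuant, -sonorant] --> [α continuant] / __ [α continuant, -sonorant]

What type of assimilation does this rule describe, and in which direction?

The shared variable α links the value of [continuant] on the target to that of the neighbouring obstruent. [continuant] distinguishes stops from fricatives — a manner-of-articulation feature — so this is manner assimilation.
The conditioning segment sits to the right of the focus bar, meaning the trigger follows the segment that changes — regressive assimilation.

regressive manner assimilation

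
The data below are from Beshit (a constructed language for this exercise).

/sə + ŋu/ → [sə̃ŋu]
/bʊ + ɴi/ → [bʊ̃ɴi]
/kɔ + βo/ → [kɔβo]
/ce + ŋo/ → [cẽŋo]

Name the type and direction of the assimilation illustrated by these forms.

The vowel /ə/ surfaces as nasalised [ə̃] next to the following nasal /ŋ/ — it has acquired the [+nasal] feature of its neighbour.
The other forms show the same pattern: /ʊ/ → [ʊ̃] before /ɴ/; /e/ → [ẽ] before /ŋ/ — each time a vowel is nasalised next to a following nasal.
No change occurs in [kɔβo] because the vowel at the boundary is adjacent to an oral consonant, not a nasal (/ɔ/ next to /β/).
Because the conditioning nasal is to the right of the vowel that changes, the process is regressive (anticipatory).

regressive nasality assimilation (vowel nasalisation)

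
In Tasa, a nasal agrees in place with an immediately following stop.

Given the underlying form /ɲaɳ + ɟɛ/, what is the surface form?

[ɲaɲɟɛ]

The rule targets /ɳ/ (voiced retroflex nasal), which sits before the trigger /ɟ/ (palatal).
A voiced palatal nasal is [ɲ], so the surface segment is [ɲ].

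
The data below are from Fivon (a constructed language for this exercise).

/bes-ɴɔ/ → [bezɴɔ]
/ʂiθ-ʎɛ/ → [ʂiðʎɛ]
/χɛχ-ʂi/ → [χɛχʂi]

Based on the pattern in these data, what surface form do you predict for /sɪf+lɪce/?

[sɪvlɪce]

The data show regressive voicing assimilation: /s/ → [z] before /ɴ/; /θ/ → [ð] before /ʎ/. In each pair only voicing changes, matching the following consonant, while place and manner stay constant.
Nothing changes in [χɛχʂi]: there the adjacent consonants already agree in voicing (/χ/ and /ʂ/ are both voiceless), so this form is consistent with the same rule.
The rule targets /f/ (voiceless labiodental fricative), which sits before the trigger /l/ (voiced).
The voiced labiodental fricative is [v], so /f/ → [v].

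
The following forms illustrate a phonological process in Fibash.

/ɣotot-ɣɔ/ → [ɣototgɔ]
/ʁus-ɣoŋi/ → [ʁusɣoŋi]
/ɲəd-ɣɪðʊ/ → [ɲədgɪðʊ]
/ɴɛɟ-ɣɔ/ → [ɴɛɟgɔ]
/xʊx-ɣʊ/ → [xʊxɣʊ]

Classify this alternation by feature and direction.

Comparing underlying and surface forms, /ɣ/ → [g] is the alternation; the neighbouring /t/ is constant.
The change fricative → stop matches the manner of the preceding /t/, identifying this as manner assimilation.
Place and voice are unchanged, so the assimilation is partial, not total.
The other alternating forms pattern the same way: /ɣ/ → [g] after /d/ (fricative → stop, matching a stop); /ɣ/ → [g] after /ɟ/ (fricative → stop, matching a stop) — only manner changes, and always toward the preceding segment.
No alternation appears in [ʁusɣoŋi], [xʊxɣʊ]: there the adjacent consonants already agree in manner (/ɣ/ and /s/ are both fricatives; /ɣ/ and /x/ are both fricatives), so these forms are consistent with the same rule.
The trigger is the preceding segment, so the direction is progressive (perseverative).

progressive manner assimilation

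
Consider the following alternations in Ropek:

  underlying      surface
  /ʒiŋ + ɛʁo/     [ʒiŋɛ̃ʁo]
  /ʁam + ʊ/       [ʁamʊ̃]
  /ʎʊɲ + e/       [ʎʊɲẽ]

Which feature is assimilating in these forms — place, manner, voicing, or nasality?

nasality

The vowel /ɛ/ surfaces as nasalised [ɛ̃] next to the preceding nasal /ŋ/ — it has acquired the [+nasal] feature of its neighbour.
Likewise in the remaining data: /ʊ/ → [ʊ̃] after /m/; /e/ → [ẽ] after /ɲ/ — each time a vowel is nasalised next to a preceding nasal.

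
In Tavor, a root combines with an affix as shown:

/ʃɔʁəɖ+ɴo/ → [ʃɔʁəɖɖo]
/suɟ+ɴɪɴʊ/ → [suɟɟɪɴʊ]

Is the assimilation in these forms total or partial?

The segment that alternates is /ɴ/, which surfaces as [ɖ] when adjacent to /ɖ/.
The output [ɖ] is identical to the trigger /ɖ/ — every feature (place, manner, voicing) has been copied — so this is total assimilation.
The remaining alternation confirms this: /ɴ/ → [ɟ] after /ɟ/ — in each case the output is a copy of the preceding consonant.

total assimilation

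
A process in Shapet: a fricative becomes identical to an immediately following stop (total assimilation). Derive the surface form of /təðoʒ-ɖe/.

/ʒ/ is the segment targeted by the rule; it sits immediately before /ɖ/, so it assimilates completely and surfaces as [ɖ].

[təðoɖɖe]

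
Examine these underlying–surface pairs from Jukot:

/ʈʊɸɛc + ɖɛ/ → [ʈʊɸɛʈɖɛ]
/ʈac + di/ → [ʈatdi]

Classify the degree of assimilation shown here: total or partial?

partial assimilation

Comparing underlying and surface forms, /c/ → [ʈ] is the alternation; the neighbouring /ɖ/ is constant.
/c/ is palatal while /ɖ/ is retroflex; the output [ʈ] is retroflex, matching the trigger — so the feature that spreads is place.
Manner and voice are unchanged, so the assimilation is partial, not total.
The same holds elsewhere in the data: /c/ → [t] before /d/ (palatal → alveolar, matching alveolar) — only place changes, and always toward the following segment.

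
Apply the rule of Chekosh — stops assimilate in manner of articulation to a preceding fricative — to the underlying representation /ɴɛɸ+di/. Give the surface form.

[ɴɛɸzi]

/d/ is a voiced alveolar stop. The preceding trigger /ɸ/ is a fricative, so /d/ must become a fricative as well.
Changing only its manner to fricative gives [z] — the voiced alveolar fricative.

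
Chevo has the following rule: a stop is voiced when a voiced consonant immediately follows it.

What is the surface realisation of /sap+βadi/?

The rule targets /p/ (voiceless bilabial stop), which sits before the trigger /β/ (voiced).
A voiced bilabial stop is [b], so the surface segment is [b].

[sabβadi]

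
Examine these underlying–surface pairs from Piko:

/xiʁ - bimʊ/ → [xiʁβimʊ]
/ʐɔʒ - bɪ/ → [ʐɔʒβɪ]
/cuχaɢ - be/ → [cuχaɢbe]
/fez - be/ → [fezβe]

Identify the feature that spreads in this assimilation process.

Comparing underlying and surface forms, /b/ → [β] is the alternation; the neighbouring /ʁ/ is constant.
/b/ is a stop while /ʁ/ is a fricative; the output [β] is a fricative, matching the trigger — so the feature that spreads is manner.
The other alternating forms pattern the same way: /b/ → [β] after /ʒ/ (stop → fricative, matching a fricative); /b/ → [β] after /z/ (stop → fricative, matching a fricative) — only manner changes, and always toward the preceding segment.
Nothing changes in [cuχaɢbe]: there the adjacent consonants already agree in manner (/b/ and /ɢ/ are both stops), so this form is consistent with the same rule.

manner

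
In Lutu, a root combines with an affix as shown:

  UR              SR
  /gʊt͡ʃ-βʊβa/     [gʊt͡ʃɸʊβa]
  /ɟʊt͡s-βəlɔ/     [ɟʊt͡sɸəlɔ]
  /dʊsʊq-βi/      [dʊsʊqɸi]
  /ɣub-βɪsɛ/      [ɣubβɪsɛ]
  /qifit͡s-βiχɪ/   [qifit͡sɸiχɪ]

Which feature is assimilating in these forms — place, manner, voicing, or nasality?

Underlying /β/ is realised as [ɸ] next to /t͡ʃ/; /t͡ʃ/ itself does not change.
/β/ is voiced while /t͡ʃ/ is voiceless; the output [ɸ] is voiceless, matching the trigger — so the feature that spreads is voicing.
The same holds elsewhere in the data: /β/ → [ɸ] after /t͡s/ (voiced → voiceless, matching voiceless); /β/ → [ɸ] after /q/ (voiced → voiceless, matching voiceless) — only voicing changes, and always toward the preceding segment.
No alternation appears in [ɣubβɪsɛ]: there the adjacent consonants already agree in voicing (/β/ and /b/ are both voiced), so this form is consistent with the same rule.

voicing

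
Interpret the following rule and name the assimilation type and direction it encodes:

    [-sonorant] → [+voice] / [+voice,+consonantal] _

progressive voicing assimilation

The structural change is [+voice], and the conditioning segment [+voice,+consonantal] (a voiced consonant) is itself voiced, so the target comes to share the voicing of its neighbour — voicing assimilation.
The conditioning segment sits to the left of the focus bar, meaning the trigger precedes the segment that changes — progressive assimilation.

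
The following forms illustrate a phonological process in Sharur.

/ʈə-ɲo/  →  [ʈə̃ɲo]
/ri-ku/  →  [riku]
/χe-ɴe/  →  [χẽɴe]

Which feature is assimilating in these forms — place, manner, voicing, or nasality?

The vowel /ə/ surfaces as nasalised [ə̃] next to the following nasal /ɲ/ — it has acquired the [+nasal] feature of its neighbour.
Likewise in the remaining data: /e/ → [ẽ] before /ɴ/ — each time a vowel is nasalised next to a following nasal.
No change occurs in [riku] because the vowel at the boundary is adjacent to an oral consonant, not a nasal (/i/ next to /k/).

nasality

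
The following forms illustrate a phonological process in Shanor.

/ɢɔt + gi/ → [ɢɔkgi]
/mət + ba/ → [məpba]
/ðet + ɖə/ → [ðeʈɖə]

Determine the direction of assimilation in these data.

regressive

The segment that alternates is /t/, which surfaces as [k] when adjacent to /g/.
The change alveolar → velar matches the place of the following /g/, identifying this as place assimilation.
The other alternating forms pattern the same way: /t/ → [p] before /b/ (alveolar → bilabial, matching bilabial); /t/ → [ʈ] before /ɖ/ (alveolar → retroflex, matching retroflex) — only place changes, and always toward the following segment.
The trigger is the following segment, so the direction is regressive (anticipatory).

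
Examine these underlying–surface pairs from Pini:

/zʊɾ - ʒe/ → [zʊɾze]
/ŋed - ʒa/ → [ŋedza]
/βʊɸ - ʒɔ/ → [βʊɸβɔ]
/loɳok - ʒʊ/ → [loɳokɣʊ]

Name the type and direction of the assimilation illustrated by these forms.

progressive place assimilation

Underlying /ʒ/ is realised as [z] next to /ɾ/; /ɾ/ itself does not change.
/ʒ/ is postalveolar while /ɾ/ is alveolar; the output [z] is alveolar, matching the trigger — so the feature that spreads is place.
Manner and voice are unchanged, so the assimilation is partial, not total.
The other alternating forms pattern the same way: /ʒ/ → [z] after /d/ (postalveolar → alveolar, matching alveolar); /ʒ/ → [β] after /ɸ/ (postalveolar → bilabial, matching bilabial); /ʒ/ → [ɣ] after /k/ (postalveolar → velar, matching velar) — only place changes, and always toward the preceding segment.
The trigger is the preceding segment, so the direction is progressive (perseverative).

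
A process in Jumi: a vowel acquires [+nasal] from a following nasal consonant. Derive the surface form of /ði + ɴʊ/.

[ðĩɴʊ]

/i/ sits next to the nasal /ɴ/ and is therefore nasalised to [ĩ].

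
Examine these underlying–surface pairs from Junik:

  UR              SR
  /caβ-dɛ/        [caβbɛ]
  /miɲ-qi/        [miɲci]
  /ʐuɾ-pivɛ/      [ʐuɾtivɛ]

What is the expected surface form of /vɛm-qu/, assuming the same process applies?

The data show progressive place assimilation: /d/ → [b] after /β/; /q/ → [c] after /ɲ/; /p/ → [t] after /ɾ/. In each pair only place changes, matching the preceding consonant, while manner and voice stay constant.
The rule targets /q/ (voiceless uvular stop), which sits after the trigger /m/ (bilabial).
The voiceless bilabial stop is [p], so /q/ → [p].

[vɛmpu]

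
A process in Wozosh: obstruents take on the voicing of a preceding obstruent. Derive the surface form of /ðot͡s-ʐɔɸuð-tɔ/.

[ðot͡sʂɔɸuðdɔ]

/ʐ/ is a voiced retroflex fricative. The preceding trigger /t͡s/ is voiceless, so /ʐ/ must become voiceless as well.
A voiceless retroflex fricative is [ʂ], so the surface segment is [ʂ].
At the second juncture, /t/ likewise becomes [d] adjacent to /ð/.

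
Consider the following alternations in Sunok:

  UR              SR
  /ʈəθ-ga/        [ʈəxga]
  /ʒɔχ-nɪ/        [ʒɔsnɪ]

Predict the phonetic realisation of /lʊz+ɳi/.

The data show regressive place assimilation: /θ/ → [x] before /g/; /χ/ → [s] before /n/. In each pair only place changes, matching the following consonant, while manner and voice stay constant.
/z/ is a voiced alveolar fricative. The following trigger /ɳ/ is retroflex, so /z/ must become retroflex as well.
A voiced retroflex fricative is [ʐ], so the surface segment is [ʐ].

[lʊʐɳi]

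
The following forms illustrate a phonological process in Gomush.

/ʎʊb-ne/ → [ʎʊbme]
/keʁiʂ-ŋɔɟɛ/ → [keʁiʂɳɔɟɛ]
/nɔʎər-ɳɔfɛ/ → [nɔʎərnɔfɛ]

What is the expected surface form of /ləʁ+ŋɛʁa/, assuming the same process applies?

The data show progressive place assimilation: /n/ → [m] after /b/; /ŋ/ → [ɳ] after /ʂ/; /ɳ/ → [n] after /r/. In each pair only place changes, matching the preceding consonant, while manner and voice stay constant.
/ŋ/ is a voiced velar nasal. The preceding trigger /ʁ/ is uvular, so /ŋ/ must become uvular as well.
The voiced uvular nasal is [ɴ], so /ŋ/ → [ɴ].

[ləʁɴɛʁa]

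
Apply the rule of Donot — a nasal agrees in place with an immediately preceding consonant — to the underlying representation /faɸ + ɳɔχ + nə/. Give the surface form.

[faɸmɔχɴə]

The rule targets /ɳ/ (voiced retroflex nasal), which sits after the trigger /ɸ/ (bilabial).
The voiced bilabial nasal is [m], so /ɳ/ → [m].
At the second juncture, /n/ likewise becomes [ɴ] adjacent to /χ/.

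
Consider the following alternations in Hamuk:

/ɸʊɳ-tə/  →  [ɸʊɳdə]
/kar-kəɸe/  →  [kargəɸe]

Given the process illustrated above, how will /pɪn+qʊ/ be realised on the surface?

The data show progressive voicing assimilation: /t/ → [d] after /ɳ/; /k/ → [g] after /r/. In each pair only voicing changes, matching the preceding consonant, while place and manner stay constant.
/q/ is a voiceless uvular stop. The preceding trigger /n/ is voiced, so /q/ must become voiced as well.
The voiced uvular stop is [ɢ], so /q/ → [ɢ].

[pɪnɢʊ]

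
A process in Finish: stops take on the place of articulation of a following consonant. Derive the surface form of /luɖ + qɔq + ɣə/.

/ɖ/ is a voiced retroflex stop. The following trigger /q/ is uvular, so /ɖ/ must become uvular as well.
Changing only its place to uvular gives [ɢ] — the voiced uvular stop.
At the second juncture, /q/ likewise becomes [k] adjacent to /ɣ/.

[luɢqɔkɣə]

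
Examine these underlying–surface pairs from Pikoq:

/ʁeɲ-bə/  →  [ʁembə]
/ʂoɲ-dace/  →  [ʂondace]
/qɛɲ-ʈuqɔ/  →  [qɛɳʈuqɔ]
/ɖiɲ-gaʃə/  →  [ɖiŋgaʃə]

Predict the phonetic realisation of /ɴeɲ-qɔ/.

The data show regressive place assimilation: /ɲ/ → [m] before /b/; /ɲ/ → [n] before /d/; /ɲ/ → [ɳ] before /ʈ/; /ɲ/ → [ŋ] before /g/. In each pair only place changes, matching the following consonant, while manner and voice stay constant.
/ɲ/ is a voiced palatal nasal. The following trigger /q/ is uvular, so /ɲ/ must become uvular as well.
Changing only its place to uvular gives [ɴ] — the voiced uvular nasal.

[ɴeɴqɔ]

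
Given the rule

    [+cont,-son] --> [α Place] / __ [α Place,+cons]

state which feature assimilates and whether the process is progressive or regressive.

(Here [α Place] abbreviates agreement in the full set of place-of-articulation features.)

regressive place assimilation

The rule copies the place features (abbreviated [Place]) from the environment onto the target, so the assimilating feature is place.
The conditioning segment sits to the right of the focus bar, meaning the trigger follows the segment that changes — regressive assimilation.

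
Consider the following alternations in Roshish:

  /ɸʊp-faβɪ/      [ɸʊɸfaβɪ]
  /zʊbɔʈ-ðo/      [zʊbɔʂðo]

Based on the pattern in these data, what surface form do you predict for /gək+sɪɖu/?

[gəxsɪɖu]

The data show regressive manner assimilation: /p/ → [ɸ] before /f/; /ʈ/ → [ʂ] before /ð/. In each pair only manner changes, matching the following consonant, while place and voice stay constant.
The rule targets /k/ (voiceless velar stop), which sits before the trigger /s/ (fricative).
Changing only its manner to fricative gives [x] — the voiceless velar fricative.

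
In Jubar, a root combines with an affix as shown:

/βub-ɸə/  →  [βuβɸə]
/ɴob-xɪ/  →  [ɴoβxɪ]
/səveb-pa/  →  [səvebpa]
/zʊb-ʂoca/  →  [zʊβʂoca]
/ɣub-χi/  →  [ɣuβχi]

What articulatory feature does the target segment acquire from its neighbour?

manner

Underlying /b/ is realised as [β] next to /ɸ/; /ɸ/ itself does not change.
The change stop → fricative matches the manner of the following /ɸ/, identifying this as manner assimilation.
The same holds elsewhere in the data: /b/ → [β] before /x/ (stop → fricative, matching a fricative); /b/ → [β] before /ʂ/ (stop → fricative, matching a fricative); /b/ → [β] before /χ/ (stop → fricative, matching a fricative) — only manner changes, and always toward the following segment.
Nothing changes in [səvebpa]: there the adjacent consonants already agree in manner (/b/ and /p/ are both stops), so this form is consistent with the same rule.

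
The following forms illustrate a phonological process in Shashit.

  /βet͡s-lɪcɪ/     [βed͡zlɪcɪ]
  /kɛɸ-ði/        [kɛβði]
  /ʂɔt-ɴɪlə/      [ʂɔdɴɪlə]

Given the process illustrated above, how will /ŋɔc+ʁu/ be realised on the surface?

[ŋɔɟʁu]

The data show regressive voicing assimilation: /t͡s/ → [d͡z] before /l/; /ɸ/ → [β] before /ð/; /t/ → [d] before /ɴ/. In each pair only voicing changes, matching the following consonant, while place and manner stay constant.
The rule targets /c/ (voiceless palatal stop), which sits before the trigger /ʁ/ (voiced).
Changing only its voicing to voiced gives [ɟ] — the voiced palatal stop.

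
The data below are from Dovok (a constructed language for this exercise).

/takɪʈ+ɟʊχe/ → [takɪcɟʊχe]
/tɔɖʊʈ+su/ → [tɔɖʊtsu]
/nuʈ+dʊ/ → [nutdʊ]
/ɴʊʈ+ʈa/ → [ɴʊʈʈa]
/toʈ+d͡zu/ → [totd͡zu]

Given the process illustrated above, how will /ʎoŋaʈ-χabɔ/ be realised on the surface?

[ʎoŋaqχabɔ]

The data show regressive place assimilation: /ʈ/ → [c] before /ɟ/; /ʈ/ → [t] before /s/; /ʈ/ → [t] before /d/; /ʈ/ → [t] before /d͡z/. In each pair only place changes, matching the following consonant, while manner and voice stay constant.
No alternation appears in [ɴʊʈʈa]: there the adjacent consonants already agree in place (/ʈ/ and /ʈ/ are both retroflex), so this form is consistent with the same rule.
The rule targets /ʈ/ (voiceless retroflex stop), which sits before the trigger /χ/ (uvular).
Changing only its place to uvular gives [q] — the voiceless uvular stop.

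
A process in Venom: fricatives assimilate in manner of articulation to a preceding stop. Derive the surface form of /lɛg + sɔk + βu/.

The rule targets /s/ (voiceless alveolar fricative), which sits after the trigger /g/ (stop).
The voiceless alveolar stop is [t], so /s/ → [t].
The same rule applies at the second boundary: /β/ → [b] next to /k/.

[lɛgtɔkbu]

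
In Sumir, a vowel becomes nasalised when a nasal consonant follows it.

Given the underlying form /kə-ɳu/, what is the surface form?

/ə/ sits next to the nasal /ɳ/ and is therefore nasalised to [ə̃].

[kə̃ɳu]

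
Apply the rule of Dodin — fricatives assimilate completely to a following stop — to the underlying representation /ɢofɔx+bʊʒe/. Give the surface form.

[ɢofɔbbʊʒe]

/x/ is the segment targeted by the rule; it sits immediately before /b/, so it assimilates completely and surfaces as [b].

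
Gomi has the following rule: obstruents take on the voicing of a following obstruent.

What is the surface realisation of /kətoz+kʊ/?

/z/ is a voiced alveolar fricative. The following trigger /k/ is voiceless, so /z/ must become voiceless as well.
Changing only its voicing to voiceless gives [s] — the voiceless alveolar fricative.

[kətoskʊ]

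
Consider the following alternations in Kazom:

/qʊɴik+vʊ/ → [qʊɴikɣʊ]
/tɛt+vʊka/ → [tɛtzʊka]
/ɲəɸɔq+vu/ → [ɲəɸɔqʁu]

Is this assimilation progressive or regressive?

Comparing underlying and surface forms, /v/ → [ɣ] is the alternation; the neighbouring /k/ is constant.
/v/ is labiodental while /k/ is velar; the output [ɣ] is velar, matching the trigger — so the feature that spreads is place.
Checking the remaining alternations: /v/ → [z] after /t/ (labiodental → alveolar, matching alveolar); /v/ → [ʁ] after /q/ (labiodental → uvular, matching uvular) — only place changes, and always toward the preceding segment.
The trigger is the preceding segment, so the direction is progressive (perseverative).

progressive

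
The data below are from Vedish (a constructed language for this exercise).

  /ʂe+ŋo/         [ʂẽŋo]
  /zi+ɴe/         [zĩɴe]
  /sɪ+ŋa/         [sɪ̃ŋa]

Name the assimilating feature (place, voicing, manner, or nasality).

nasality

The vowel /e/ surfaces as nasalised [ẽ] next to the following nasal /ŋ/ — it has acquired the [+nasal] feature of its neighbour.
The other forms show the same pattern: /i/ → [ĩ] before /ɴ/; /ɪ/ → [ɪ̃] before /ŋ/ — each time a vowel is nasalised next to a following nasal.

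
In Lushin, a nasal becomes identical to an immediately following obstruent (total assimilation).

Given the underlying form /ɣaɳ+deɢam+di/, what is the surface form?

/ɳ/ is the segment targeted by the rule; it sits immediately before /d/, so it assimilates completely and surfaces as [d].
At the second juncture, /m/ likewise becomes [d] adjacent to /d/.

[ɣaddeɢaddi]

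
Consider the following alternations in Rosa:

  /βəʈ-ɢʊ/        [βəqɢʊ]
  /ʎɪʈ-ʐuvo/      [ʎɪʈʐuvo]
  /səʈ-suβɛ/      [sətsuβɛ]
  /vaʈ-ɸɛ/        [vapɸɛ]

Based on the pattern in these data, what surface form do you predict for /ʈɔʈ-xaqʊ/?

The data show regressive place assimilation: /ʈ/ → [q] before /ɢ/; /ʈ/ → [t] before /s/; /ʈ/ → [p] before /ɸ/. In each pair only place changes, matching the following consonant, while manner and voice stay constant.
Nothing changes in [ʎɪʈʐuvo]: there the adjacent consonants already agree in place (/ʈ/ and /ʐ/ are both retroflex), so this form is consistent with the same rule.
The rule targets /ʈ/ (voiceless retroflex stop), which sits before the trigger /x/ (velar).
Changing only its place to velar gives [k] — the voiceless velar stop.

[ʈɔkxaqʊ]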